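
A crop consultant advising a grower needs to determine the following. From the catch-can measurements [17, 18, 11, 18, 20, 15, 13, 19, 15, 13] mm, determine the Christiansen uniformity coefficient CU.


xbar = 159 / 10 = 15.900
sum|xi - xbar| = 25
CU = 100 * (1 - 25 / (10 * 15.900))
   = 100 * (1 - 0.1572)
   = 84.28%


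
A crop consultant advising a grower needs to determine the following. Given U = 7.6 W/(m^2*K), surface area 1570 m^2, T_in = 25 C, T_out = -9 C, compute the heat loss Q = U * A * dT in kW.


dT = 25 - (-9) = 34 K
Q = U * A * dT
  = 7.6 * 1570 * 34
  = 405688 W = 405.69 kW


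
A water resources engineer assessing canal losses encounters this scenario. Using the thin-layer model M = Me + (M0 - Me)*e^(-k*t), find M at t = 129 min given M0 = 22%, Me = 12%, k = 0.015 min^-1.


M = Me + (M0 - Me) * e^(-k*t)
  = 12 + (22 - 12) * e^(-0.015*129)
  = 12 + 10 * e^(-1.935)
  = 12 + 10 * 0.14442
  = 12 + 1.4442
  = 13.44%


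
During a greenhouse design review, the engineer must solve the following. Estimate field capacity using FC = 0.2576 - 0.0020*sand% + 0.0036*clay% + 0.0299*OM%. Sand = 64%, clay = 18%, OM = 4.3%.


FC = 0.2576 - 0.0020*64 + 0.0036*18 + 0.0299*4.3
   = 0.2576 - 0.1280 + 0.0648 + 0.1286
   = 0.3230


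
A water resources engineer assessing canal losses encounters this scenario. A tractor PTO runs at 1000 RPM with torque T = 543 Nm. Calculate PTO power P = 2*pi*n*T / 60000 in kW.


P = 2*pi*n*T / 60000
  = 2*pi * 1000 * 543 / 60000
  = 3411769.62 / 60000
  = 56.86 kW


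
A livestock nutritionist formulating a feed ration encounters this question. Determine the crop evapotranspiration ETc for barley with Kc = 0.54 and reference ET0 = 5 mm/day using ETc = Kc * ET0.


ETc = Kc * ET0
    = 0.54 * 5
    = 2.70 mm/day


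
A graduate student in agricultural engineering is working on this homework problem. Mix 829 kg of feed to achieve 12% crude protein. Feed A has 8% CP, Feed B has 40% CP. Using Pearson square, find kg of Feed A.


parts_A = CP_b - target = 40 - 12 = 28
parts_B = target - CP_a = 12 - 8 = 4
total_parts = 28 + 4 = 32
Feed A = 829 * 28 / 32 = 725.38 kg
Feed B = 829 * 4 / 32 = 103.63 kg

725.38 kg


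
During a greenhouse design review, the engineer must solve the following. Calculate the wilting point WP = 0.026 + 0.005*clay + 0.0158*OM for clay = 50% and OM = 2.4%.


WP = 0.026 + 0.005*50 + 0.0158*2.4
   = 0.026 + 0.2500 + 0.0379
   = 0.3139


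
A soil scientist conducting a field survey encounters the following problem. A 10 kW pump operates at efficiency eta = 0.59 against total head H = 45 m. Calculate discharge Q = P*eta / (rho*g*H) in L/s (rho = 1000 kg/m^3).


Q = (P * 1000 * eta) / (rho * g * H)
  = (10 * 1000 * 0.59) / (1000 * 9.81 * 45)
  = 5900 / 441450
  = 0.01337 m^3/s = 13.37 L/s


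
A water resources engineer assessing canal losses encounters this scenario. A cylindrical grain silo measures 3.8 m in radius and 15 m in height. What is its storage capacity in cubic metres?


V = pi * r^2 * h
  = pi * 3.8^2 * 15
  = pi * 14.44 * 15
  = 680.47 m^3


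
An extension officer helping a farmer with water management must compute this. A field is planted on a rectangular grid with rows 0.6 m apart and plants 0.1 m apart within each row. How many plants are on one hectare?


D = 10000 / (row_sp * plant_sp)
  = 10000 / (0.6 * 0.1)
  = 10000 / 0.0600
  = 166666.67 plants/ha


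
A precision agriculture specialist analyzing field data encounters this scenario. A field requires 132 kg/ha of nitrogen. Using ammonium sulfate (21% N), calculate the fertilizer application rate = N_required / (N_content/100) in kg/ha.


Rate = N_required / (N_content / 100)
     = 132 / (21 / 100)
     = 132 / 0.21
     = 628.57 kg/ha


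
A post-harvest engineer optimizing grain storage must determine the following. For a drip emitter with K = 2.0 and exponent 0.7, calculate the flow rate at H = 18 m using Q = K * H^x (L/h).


Q = K * H^x
  = 2.0 * 18^0.7
  = 2.0 * 7.5629
  = 15.13 L/h


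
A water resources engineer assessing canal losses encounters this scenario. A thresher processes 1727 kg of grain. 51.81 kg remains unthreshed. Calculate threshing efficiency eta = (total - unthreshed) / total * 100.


eta = (total - unthreshed) / total * 100
    = (1727 - 51.81) / 1727 * 100
    = 1675.19 / 1727 * 100
    = 97%


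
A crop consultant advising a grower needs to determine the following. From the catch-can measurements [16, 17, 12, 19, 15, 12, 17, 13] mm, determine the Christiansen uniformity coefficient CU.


xbar = 121 / 8 = 15.125
sum|xi - xbar| = 17
CU = 100 * (1 - 17 / (8 * 15.125))
   = 100 * (1 - 0.1405)
   = 85.95%


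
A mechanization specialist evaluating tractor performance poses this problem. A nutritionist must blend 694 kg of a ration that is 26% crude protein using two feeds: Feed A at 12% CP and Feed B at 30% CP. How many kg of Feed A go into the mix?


parts_A = CP_b - target = 30 - 26 = 4
parts_B = target - CP_a = 26 - 12 = 14
total_parts = 4 + 14 = 18
Feed A = 694 * 4 / 18 = 154.22 kg
Feed B = 694 * 14 / 18 = 539.78 kg

154.22 kg


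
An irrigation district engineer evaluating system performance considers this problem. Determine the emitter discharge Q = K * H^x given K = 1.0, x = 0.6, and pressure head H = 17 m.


Q = K * H^x
  = 1.0 * 17^0.6
  = 1.0 * 5.4736
  = 5.47 L/h


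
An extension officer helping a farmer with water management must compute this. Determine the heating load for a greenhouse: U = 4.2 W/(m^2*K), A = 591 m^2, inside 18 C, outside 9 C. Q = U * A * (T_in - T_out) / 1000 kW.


dT = 18 - (9) = 9 K
Q = U * A * dT
  = 4.2 * 591 * 9
  = 22339.80 W = 22.34 kW


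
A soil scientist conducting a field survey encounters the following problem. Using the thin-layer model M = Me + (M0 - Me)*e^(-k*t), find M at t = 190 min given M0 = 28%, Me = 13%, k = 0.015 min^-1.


M = Me + (M0 - Me) * e^(-k*t)
  = 13 + (28 - 13) * e^(-0.015*190)
  = 13 + 15 * e^(-2.850)
  = 13 + 15 * 0.05784
  = 13 + 0.8677
  = 13.87%


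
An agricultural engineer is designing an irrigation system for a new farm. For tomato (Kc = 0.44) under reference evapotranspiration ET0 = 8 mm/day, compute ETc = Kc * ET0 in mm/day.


ETc = Kc * ET0
    = 0.44 * 8
    = 3.52 mm/day


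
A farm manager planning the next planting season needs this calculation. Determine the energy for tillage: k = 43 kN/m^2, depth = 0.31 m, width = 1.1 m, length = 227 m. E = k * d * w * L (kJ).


E = k * d * w * L
  = 43 * 0.31 * 1.1 * 227
  = 3328.50 kJ


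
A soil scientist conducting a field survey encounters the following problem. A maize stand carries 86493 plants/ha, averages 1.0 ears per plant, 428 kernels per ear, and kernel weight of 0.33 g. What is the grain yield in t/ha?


Y = density * ears * kernels * kw
  = 86493 * 1.0 * 428 * 0.33 g/ha
  = 12216271.32 g/ha
  = 12216.27 kg/ha = 12.22 t/ha


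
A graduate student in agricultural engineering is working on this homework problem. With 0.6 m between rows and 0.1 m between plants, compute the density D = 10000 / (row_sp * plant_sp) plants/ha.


D = 10000 / (row_sp * plant_sp)
  = 10000 / (0.6 * 0.1)
  = 10000 / 0.0600
  = 166666.67 plants/ha


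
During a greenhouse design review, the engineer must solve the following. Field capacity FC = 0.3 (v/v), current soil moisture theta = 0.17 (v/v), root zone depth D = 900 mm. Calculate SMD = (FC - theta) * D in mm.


SMD = (FC - theta) * D
    = (0.3 - 0.17) * 900
    = 0.130 * 900
    = 117 mm


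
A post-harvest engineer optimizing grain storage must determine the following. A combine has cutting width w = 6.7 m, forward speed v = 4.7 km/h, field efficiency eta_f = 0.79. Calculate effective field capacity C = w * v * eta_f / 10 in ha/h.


C = w * v * eta_f / 10
  = 6.7 * 4.7 * 0.79 / 10
  = 24.88 / 10
  = 2.49 ha/h


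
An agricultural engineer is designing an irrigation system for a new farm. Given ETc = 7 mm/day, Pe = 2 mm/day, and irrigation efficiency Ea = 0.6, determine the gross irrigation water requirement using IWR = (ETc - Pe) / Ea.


IWR = (ETc - Pe) / Ea
    = (7 - 2) / 0.6
    = 5 / 0.6
    = 8.33 mm/day


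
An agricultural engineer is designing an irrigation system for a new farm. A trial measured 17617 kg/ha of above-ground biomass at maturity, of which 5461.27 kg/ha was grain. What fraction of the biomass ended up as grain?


HI = grain_yield / biomass
   = 5461.27 / 17617
   = 0.31


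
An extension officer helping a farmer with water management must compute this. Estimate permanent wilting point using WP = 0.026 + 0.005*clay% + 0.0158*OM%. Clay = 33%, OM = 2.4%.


WP = 0.026 + 0.005*33 + 0.0158*2.4
   = 0.026 + 0.1650 + 0.0379
   = 0.2289


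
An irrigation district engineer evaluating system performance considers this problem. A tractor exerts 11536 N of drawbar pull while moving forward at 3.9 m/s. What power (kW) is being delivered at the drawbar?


P = F * v / 1000
  = 11536 * 3.9 / 1000
  = 44990.40 / 1000
  = 44.99 kW


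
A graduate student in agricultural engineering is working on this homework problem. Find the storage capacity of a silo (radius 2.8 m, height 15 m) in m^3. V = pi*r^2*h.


V = pi * r^2 * h
  = pi * 2.8^2 * 15
  = pi * 7.84 * 15
  = 369.45 m^3


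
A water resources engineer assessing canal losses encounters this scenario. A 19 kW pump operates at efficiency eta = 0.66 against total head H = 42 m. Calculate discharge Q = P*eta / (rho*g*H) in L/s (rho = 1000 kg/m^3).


Q = (P * 1000 * eta) / (rho * g * H)
  = (19 * 1000 * 0.66) / (1000 * 9.81 * 42)
  = 12540 / 412020
  = 0.03044 m^3/s = 30.44 L/s


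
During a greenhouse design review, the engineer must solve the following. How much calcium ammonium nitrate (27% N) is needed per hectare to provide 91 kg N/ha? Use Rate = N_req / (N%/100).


Rate = N_required / (N_content / 100)
     = 91 / (27 / 100)
     = 91 / 0.27
     = 337.04 kg/ha


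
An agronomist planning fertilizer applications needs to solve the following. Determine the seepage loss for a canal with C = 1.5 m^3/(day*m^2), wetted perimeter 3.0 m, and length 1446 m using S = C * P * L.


S = C * P * L
  = 1.5 * 3.0 * 1446
  = 6507 m^3/day


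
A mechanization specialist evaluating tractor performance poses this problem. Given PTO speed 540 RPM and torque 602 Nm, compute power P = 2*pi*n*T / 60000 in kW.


P = 2*pi*n*T / 60000
  = 2*pi * 540 * 602 / 60000
  = 2042537.88 / 60000
  = 34.04 kW


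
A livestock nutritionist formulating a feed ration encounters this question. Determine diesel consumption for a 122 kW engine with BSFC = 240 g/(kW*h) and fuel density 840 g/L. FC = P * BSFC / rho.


FC = P * BSFC / rho_fuel
   = 122 * 240 / 840
   = 29280 / 840
   = 34.86 L/h


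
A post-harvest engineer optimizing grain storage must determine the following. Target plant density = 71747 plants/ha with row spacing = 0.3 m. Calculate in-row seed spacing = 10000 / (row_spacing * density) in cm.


spacing = 10000 / (row_sp * density)
        = 10000 / (0.3 * 71747)
        = 10000 / 21524.10
        = 0.46460 m = 46.46 cm


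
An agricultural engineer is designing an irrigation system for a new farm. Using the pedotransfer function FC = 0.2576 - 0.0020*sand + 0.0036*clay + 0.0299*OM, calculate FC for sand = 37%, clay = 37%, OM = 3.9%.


FC = 0.2576 - 0.0020*37 + 0.0036*37 + 0.0299*3.9
   = 0.2576 - 0.0740 + 0.1332 + 0.1166
   = 0.4334


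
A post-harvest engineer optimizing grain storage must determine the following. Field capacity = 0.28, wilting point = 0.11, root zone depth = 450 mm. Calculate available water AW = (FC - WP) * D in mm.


AW = (FC - WP) * D
   = (0.28 - 0.11) * 450
   = 0.17 * 450
   = 76.50 mm


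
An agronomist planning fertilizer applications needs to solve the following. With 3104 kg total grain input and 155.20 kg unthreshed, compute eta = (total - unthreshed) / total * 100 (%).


eta = (total - unthreshed) / total * 100
    = (3104 - 155.20) / 3104 * 100
    = 2948.80 / 3104 * 100
    = 95%


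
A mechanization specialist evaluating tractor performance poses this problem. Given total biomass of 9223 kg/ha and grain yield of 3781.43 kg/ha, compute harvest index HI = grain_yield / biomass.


HI = grain_yield / biomass
   = 3781.43 / 9223
   = 0.41


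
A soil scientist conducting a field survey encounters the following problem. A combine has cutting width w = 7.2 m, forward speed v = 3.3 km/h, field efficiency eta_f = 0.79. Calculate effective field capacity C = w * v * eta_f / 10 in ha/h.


C = w * v * eta_f / 10
  = 7.2 * 3.3 * 0.79 / 10
  = 18.77 / 10
  = 1.88 ha/h


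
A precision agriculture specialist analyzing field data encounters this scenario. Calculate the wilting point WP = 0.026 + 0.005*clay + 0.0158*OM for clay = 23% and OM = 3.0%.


WP = 0.026 + 0.005*23 + 0.0158*3.0
   = 0.026 + 0.1150 + 0.0474
   = 0.1884


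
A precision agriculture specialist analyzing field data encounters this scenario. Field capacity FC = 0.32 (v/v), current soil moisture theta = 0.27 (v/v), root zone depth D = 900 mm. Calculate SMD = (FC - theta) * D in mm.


SMD = (FC - theta) * D
    = (0.32 - 0.27) * 900
    = 0.050 * 900
    = 45 mm


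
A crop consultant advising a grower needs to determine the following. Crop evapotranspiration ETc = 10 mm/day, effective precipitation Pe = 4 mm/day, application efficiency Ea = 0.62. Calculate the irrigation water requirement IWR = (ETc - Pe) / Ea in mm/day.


IWR = (ETc - Pe) / Ea
    = (10 - 4) / 0.62
    = 6 / 0.62
    = 9.68 mm/day


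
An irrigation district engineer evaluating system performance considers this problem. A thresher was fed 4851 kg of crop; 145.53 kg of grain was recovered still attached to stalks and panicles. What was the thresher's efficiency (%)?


eta = (total - unthreshed) / total * 100
    = (4851 - 145.53) / 4851 * 100
    = 4705.47 / 4851 * 100
    = 97%


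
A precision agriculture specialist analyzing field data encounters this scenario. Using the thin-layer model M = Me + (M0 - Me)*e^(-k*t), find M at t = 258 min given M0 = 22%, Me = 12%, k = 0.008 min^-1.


M = Me + (M0 - Me) * e^(-k*t)
  = 12 + (22 - 12) * e^(-0.008*258)
  = 12 + 10 * e^(-2.064)
  = 12 + 10 * 0.12695
  = 12 + 1.2695
  = 13.27%


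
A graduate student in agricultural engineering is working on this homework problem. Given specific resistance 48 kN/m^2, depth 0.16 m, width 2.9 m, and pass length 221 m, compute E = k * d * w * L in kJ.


E = k * d * w * L
  = 48 * 0.16 * 2.9 * 221
  = 4922.11 kJ


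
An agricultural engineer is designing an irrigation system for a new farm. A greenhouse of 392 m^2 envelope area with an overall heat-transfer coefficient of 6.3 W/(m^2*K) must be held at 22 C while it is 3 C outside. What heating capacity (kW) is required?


dT = 22 - (3) = 19 K
Q = U * A * dT
  = 6.3 * 392 * 19
  = 46922.40 W = 46.92 kW


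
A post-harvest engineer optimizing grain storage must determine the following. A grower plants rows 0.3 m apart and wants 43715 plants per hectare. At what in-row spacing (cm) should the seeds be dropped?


spacing = 10000 / (row_sp * density)
        = 10000 / (0.3 * 43715)
        = 10000 / 13114.50
        = 0.76251 m = 76.25 cm


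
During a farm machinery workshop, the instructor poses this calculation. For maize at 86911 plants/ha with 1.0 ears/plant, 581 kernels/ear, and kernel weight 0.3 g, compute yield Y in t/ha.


Y = density * ears * kernels * kw
  = 86911 * 1.0 * 581 * 0.3 g/ha
  = 15148587.30 g/ha
  = 15148.59 kg/ha = 15.15 t/ha


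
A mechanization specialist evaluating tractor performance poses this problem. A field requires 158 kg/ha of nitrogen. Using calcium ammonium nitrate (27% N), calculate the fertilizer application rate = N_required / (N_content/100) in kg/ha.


Rate = N_required / (N_content / 100)
     = 158 / (27 / 100)
     = 158 / 0.27
     = 585.19 kg/ha


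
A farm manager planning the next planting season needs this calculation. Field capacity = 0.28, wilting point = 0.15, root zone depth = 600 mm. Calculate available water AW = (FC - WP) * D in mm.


AW = (FC - WP) * D
   = (0.28 - 0.15) * 600
   = 0.13 * 600
   = 78 mm


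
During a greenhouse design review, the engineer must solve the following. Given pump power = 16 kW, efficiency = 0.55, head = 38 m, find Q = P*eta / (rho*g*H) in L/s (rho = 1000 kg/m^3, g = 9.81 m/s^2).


Q = (P * 1000 * eta) / (rho * g * H)
  = (16 * 1000 * 0.55) / (1000 * 9.81 * 38)
  = 8800 / 372780
  = 0.02361 m^3/s = 23.61 L/s


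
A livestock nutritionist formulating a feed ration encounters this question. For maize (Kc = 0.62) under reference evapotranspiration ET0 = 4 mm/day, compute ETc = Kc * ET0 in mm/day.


ETc = Kc * ET0
    = 0.62 * 4
    = 2.48 mm/day


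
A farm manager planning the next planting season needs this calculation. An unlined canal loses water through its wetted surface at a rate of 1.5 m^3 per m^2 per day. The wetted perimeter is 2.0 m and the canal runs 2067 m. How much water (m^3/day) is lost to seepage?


S = C * P * L
  = 1.5 * 2.0 * 2067
  = 6201 m^3/day


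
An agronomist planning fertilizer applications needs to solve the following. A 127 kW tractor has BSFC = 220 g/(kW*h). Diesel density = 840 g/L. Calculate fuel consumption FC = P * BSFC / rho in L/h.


FC = P * BSFC / rho_fuel
   = 127 * 220 / 840
   = 27940 / 840
   = 33.26 L/h


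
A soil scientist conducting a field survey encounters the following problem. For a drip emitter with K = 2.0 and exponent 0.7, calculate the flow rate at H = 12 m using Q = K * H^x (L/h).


Q = K * H^x
  = 2.0 * 12^0.7
  = 2.0 * 5.6941
  = 11.39 L/h


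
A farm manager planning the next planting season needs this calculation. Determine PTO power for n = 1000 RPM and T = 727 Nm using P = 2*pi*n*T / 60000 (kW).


P = 2*pi*n*T / 60000
  = 2*pi * 1000 * 727 / 60000
  = 4567875.72 / 60000
  = 76.13 kW


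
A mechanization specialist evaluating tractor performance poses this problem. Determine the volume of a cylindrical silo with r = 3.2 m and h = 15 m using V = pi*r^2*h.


V = pi * r^2 * h
  = pi * 3.2^2 * 15
  = pi * 10.24 * 15
  = 482.55 m^3


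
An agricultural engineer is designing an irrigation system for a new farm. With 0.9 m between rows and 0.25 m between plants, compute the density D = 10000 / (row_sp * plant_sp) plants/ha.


D = 10000 / (row_sp * plant_sp)
  = 10000 / (0.9 * 0.25)
  = 10000 / 0.2250
  = 44444.44 plants/ha


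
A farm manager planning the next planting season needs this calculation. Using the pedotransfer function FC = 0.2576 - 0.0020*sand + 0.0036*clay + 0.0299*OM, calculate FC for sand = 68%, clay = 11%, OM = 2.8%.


FC = 0.2576 - 0.0020*68 + 0.0036*11 + 0.0299*2.8
   = 0.2576 - 0.1360 + 0.0396 + 0.0837
   = 0.2449


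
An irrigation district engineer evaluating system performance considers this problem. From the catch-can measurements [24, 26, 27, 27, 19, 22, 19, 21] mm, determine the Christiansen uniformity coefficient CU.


xbar = 185 / 8 = 23.125
sum|xi - xbar| = 23
CU = 100 * (1 - 23 / (8 * 23.125))
   = 100 * (1 - 0.1243)
   = 87.57%


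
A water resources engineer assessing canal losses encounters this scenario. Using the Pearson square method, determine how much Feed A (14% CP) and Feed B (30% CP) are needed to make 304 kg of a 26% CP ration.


parts_A = CP_b - target = 30 - 26 = 4
parts_B = target - CP_a = 26 - 14 = 12
total_parts = 4 + 12 = 16
Feed A = 304 * 4 / 16 = 76 kg
Feed B = 304 * 12 / 16 = 228 kg

76 kg


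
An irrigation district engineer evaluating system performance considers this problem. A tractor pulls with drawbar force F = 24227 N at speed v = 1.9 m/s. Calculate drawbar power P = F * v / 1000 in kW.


P = F * v / 1000
  = 24227 * 1.9 / 1000
  = 46031.30 / 1000
  = 46.03 kW


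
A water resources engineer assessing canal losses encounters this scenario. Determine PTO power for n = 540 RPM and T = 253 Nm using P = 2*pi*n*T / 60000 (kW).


P = 2*pi*n*T / 60000
  = 2*pi * 540 * 253 / 60000
  = 858408.78 / 60000
  = 14.31 kW


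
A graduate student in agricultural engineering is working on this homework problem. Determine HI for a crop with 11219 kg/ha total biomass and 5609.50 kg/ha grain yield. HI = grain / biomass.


HI = grain_yield / biomass
   = 5609.50 / 11219
   = 0.50


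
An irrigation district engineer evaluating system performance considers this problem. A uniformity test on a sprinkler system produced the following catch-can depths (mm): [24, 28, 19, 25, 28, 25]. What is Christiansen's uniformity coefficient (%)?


xbar = 149 / 6 = 24.833
sum|xi - xbar| = 13.333
CU = 100 * (1 - 13.333 / (6 * 24.833))
   = 100 * (1 - 0.0895)
   = 91.05%


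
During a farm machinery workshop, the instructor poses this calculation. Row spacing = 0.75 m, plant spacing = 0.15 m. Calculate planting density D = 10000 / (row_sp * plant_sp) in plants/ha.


D = 10000 / (row_sp * plant_sp)
  = 10000 / (0.75 * 0.15)
  = 10000 / 0.1125
  = 88888.89 plants/ha


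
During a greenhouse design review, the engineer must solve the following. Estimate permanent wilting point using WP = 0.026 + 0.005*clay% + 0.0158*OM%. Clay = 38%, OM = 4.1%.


WP = 0.026 + 0.005*38 + 0.0158*4.1
   = 0.026 + 0.1900 + 0.0648
   = 0.2808


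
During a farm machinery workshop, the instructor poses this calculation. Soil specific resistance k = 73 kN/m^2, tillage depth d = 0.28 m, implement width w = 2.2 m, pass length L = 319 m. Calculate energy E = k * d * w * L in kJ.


E = k * d * w * L
  = 73 * 0.28 * 2.2 * 319
  = 14344.79 kJ


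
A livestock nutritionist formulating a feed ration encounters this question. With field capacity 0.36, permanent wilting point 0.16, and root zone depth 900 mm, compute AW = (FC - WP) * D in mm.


AW = (FC - WP) * D
   = (0.36 - 0.16) * 900
   = 0.20 * 900
   = 180 mm


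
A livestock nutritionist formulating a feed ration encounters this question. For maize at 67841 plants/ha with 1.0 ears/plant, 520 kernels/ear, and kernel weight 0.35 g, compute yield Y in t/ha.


Y = density * ears * kernels * kw
  = 67841 * 1.0 * 520 * 0.35 g/ha
  = 12347062 g/ha
  = 12347.06 kg/ha = 12.35 t/ha


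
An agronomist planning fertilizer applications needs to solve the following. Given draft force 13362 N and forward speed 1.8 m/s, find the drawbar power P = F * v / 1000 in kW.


P = F * v / 1000
  = 13362 * 1.8 / 1000
  = 24051.60 / 1000
  = 24.05 kW


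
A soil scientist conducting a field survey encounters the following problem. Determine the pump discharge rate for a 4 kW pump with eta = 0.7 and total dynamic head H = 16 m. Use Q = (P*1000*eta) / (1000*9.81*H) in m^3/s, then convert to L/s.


Q = (P * 1000 * eta) / (rho * g * H)
  = (4 * 1000 * 0.7) / (1000 * 9.81 * 16)
  = 2800 / 156960
  = 0.01784 m^3/s = 17.84 L/s


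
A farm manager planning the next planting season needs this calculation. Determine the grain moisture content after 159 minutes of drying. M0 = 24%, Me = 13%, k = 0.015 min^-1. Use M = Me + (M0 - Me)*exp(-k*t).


M = Me + (M0 - Me) * e^(-k*t)
  = 13 + (24 - 13) * e^(-0.015*159)
  = 13 + 11 * e^(-2.385)
  = 13 + 11 * 0.09209
  = 13 + 1.0130
  = 14.01%


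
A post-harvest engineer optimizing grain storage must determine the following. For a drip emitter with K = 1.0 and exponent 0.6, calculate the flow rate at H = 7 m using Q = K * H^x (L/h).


Q = K * H^x
  = 1.0 * 7^0.6
  = 1.0 * 3.2141
  = 3.21 L/h


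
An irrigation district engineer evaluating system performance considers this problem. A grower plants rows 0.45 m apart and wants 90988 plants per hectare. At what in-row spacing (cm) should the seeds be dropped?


spacing = 10000 / (row_sp * density)
        = 10000 / (0.45 * 90988)
        = 10000 / 40944.60
        = 0.24423 m = 24.42 cm


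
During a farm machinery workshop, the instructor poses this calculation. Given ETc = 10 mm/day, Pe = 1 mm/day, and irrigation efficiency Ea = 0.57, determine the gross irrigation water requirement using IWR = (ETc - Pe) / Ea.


IWR = (ETc - Pe) / Ea
    = (10 - 1) / 0.57
    = 9 / 0.57
    = 15.79 mm/day


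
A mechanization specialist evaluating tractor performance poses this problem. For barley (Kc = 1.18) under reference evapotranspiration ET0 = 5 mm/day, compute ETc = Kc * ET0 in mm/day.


ETc = Kc * ET0
    = 1.18 * 5
    = 5.90 mm/day


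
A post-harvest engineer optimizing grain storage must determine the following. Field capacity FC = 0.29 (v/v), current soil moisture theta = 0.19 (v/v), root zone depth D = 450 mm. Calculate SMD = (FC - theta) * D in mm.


SMD = (FC - theta) * D
    = (0.29 - 0.19) * 450
    = 0.100 * 450
    = 45 mm


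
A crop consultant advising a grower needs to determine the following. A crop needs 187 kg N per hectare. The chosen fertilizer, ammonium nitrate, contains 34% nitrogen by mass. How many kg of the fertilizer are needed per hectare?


Rate = N_required / (N_content / 100)
     = 187 / (34 / 100)
     = 187 / 0.34
     = 550 kg/ha


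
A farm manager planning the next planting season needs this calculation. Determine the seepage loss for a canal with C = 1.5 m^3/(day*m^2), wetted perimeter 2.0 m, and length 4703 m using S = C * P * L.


S = C * P * L
  = 1.5 * 2.0 * 4703
  = 14109 m^3/day


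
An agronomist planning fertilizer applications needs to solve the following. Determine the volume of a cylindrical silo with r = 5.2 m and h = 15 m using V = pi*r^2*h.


V = pi * r^2 * h
  = pi * 5.2^2 * 15
  = pi * 27.04 * 15
  = 1274.23 m^3


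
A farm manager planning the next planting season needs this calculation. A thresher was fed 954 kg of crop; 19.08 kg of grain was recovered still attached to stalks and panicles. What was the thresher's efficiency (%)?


eta = (total - unthreshed) / total * 100
    = (954 - 19.08) / 954 * 100
    = 934.92 / 954 * 100
    = 98%


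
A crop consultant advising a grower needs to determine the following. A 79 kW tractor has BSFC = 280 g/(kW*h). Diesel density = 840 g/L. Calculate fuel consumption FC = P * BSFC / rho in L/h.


FC = P * BSFC / rho_fuel
   = 79 * 280 / 840
   = 22120 / 840
   = 26.33 L/h


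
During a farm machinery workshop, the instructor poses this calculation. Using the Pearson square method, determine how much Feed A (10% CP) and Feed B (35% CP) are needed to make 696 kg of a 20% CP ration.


parts_A = CP_b - target = 35 - 20 = 15
parts_B = target - CP_a = 20 - 10 = 10
total_parts = 15 + 10 = 25
Feed A = 696 * 15 / 25 = 417.60 kg
Feed B = 696 * 10 / 25 = 278.40 kg

417.60 kg


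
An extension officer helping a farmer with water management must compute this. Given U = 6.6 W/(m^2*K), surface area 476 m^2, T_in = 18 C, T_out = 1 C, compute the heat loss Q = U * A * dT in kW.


dT = 18 - (1) = 17 K
Q = U * A * dT
  = 6.6 * 476 * 17
  = 53407.20 W = 53.41 kW


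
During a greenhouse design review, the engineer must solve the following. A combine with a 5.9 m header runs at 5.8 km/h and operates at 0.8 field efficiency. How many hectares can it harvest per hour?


C = w * v * eta_f / 10
  = 5.9 * 5.8 * 0.8 / 10
  = 27.38 / 10
  = 2.74 ha/h


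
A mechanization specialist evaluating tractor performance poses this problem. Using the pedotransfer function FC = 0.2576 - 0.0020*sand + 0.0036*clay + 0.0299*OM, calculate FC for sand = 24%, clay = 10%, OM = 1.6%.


FC = 0.2576 - 0.0020*24 + 0.0036*10 + 0.0299*1.6
   = 0.2576 - 0.0480 + 0.0360 + 0.0478
   = 0.2934


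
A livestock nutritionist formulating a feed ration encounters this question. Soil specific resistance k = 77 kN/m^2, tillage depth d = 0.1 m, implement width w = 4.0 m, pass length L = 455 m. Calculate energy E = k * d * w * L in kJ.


E = k * d * w * L
  = 77 * 0.1 * 4.0 * 455
  = 14014 kJ


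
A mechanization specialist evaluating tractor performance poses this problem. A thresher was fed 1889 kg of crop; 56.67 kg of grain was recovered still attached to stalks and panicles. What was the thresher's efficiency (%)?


eta = (total - unthreshed) / total * 100
    = (1889 - 56.67) / 1889 * 100
    = 1832.33 / 1889 * 100
    = 97%


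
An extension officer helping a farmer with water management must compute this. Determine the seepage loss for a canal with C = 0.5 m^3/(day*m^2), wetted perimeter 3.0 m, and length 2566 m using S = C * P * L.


S = C * P * L
  = 0.5 * 3.0 * 2566
  = 3849 m^3/day


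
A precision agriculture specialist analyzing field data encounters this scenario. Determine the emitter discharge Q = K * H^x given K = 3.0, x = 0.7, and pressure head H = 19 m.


Q = K * H^x
  = 3.0 * 19^0.7
  = 3.0 * 7.8547
  = 23.56 L/h


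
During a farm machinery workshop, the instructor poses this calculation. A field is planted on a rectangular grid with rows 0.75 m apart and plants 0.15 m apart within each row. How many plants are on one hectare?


D = 10000 / (row_sp * plant_sp)
  = 10000 / (0.75 * 0.15)
  = 10000 / 0.1125
  = 88888.89 plants/ha


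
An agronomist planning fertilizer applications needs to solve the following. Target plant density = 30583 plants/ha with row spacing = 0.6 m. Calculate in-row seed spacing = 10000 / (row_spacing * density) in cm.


spacing = 10000 / (row_sp * density)
        = 10000 / (0.6 * 30583)
        = 10000 / 18349.80
        = 0.54497 m = 54.50 cm


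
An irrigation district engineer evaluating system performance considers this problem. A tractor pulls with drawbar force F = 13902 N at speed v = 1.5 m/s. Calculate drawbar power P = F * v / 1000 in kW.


P = F * v / 1000
  = 13902 * 1.5 / 1000
  = 20853 / 1000
  = 20.85 kW


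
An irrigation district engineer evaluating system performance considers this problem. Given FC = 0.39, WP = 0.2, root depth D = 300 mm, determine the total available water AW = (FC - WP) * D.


AW = (FC - WP) * D
   = (0.39 - 0.2) * 300
   = 0.19 * 300
   = 57 mm


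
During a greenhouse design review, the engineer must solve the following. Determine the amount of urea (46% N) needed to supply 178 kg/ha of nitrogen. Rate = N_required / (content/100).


Rate = N_required / (N_content / 100)
     = 178 / (46 / 100)
     = 178 / 0.46
     = 386.96 kg/ha


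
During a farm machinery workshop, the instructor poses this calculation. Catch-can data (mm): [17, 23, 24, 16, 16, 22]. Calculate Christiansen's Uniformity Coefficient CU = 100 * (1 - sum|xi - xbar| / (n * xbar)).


xbar = 118 / 6 = 19.667
sum|xi - xbar| = 20
CU = 100 * (1 - 20 / (6 * 19.667))
   = 100 * (1 - 0.1695)
   = 83.05%


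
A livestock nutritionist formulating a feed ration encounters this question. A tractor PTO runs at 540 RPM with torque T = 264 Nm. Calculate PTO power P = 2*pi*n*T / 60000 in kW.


P = 2*pi*n*T / 60000
  = 2*pi * 540 * 264 / 60000
  = 895730.90 / 60000
  = 14.93 kW


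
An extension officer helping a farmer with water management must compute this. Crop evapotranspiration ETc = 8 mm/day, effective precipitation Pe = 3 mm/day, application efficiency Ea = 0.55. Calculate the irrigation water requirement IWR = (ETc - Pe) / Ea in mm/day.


IWR = (ETc - Pe) / Ea
    = (8 - 3) / 0.55
    = 5 / 0.55
    = 9.09 mm/day


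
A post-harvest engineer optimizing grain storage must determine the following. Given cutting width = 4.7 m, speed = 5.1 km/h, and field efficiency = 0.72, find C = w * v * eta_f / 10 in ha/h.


C = w * v * eta_f / 10
  = 4.7 * 5.1 * 0.72 / 10
  = 17.26 / 10
  = 1.73 ha/h


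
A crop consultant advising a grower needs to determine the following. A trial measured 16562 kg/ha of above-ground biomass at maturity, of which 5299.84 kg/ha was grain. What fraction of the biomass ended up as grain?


HI = grain_yield / biomass
   = 5299.84 / 16562
   = 0.32


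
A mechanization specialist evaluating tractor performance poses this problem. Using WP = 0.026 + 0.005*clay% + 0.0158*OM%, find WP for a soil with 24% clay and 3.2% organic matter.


WP = 0.026 + 0.005*24 + 0.0158*3.2
   = 0.026 + 0.1200 + 0.0506
   = 0.1966


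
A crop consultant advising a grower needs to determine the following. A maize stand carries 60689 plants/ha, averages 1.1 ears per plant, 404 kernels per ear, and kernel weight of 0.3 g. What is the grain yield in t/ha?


Y = density * ears * kernels * kw
  = 60689 * 1.1 * 404 * 0.3 g/ha
  = 8091057.48 g/ha
  = 8091.06 kg/ha = 8.09 t/ha


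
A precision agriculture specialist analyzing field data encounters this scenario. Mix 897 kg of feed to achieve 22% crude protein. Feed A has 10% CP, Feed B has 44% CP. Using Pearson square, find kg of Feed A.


parts_A = CP_b - target = 44 - 22 = 22
parts_B = target - CP_a = 22 - 10 = 12
total_parts = 22 + 12 = 34
Feed A = 897 * 22 / 34 = 580.41 kg
Feed B = 897 * 12 / 34 = 316.59 kg

580.41 kg


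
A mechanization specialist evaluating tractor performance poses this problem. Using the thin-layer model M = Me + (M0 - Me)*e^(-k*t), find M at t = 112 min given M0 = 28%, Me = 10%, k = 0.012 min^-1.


M = Me + (M0 - Me) * e^(-k*t)
  = 10 + (28 - 10) * e^(-0.012*112)
  = 10 + 18 * e^(-1.344)
  = 10 + 18 * 0.26080
  = 10 + 4.6944
  = 14.69%


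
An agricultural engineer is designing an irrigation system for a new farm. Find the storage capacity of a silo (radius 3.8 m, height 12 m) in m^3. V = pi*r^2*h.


V = pi * r^2 * h
  = pi * 3.8^2 * 12
  = pi * 14.44 * 12
  = 544.38 m^3


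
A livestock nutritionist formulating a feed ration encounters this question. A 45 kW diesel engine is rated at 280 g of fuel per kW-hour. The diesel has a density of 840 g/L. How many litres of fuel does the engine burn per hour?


FC = P * BSFC / rho_fuel
   = 45 * 280 / 840
   = 12600 / 840
   = 15 L/h


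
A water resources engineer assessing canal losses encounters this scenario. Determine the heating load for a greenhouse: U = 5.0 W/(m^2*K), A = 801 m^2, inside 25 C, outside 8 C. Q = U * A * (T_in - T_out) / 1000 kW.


dT = 25 - (8) = 17 K
Q = U * A * dT
  = 5.0 * 801 * 17
  = 68085 W = 68.09 kW


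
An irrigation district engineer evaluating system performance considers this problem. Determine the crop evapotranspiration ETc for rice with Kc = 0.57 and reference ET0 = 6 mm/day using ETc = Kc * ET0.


ETc = Kc * ET0
    = 0.57 * 6
    = 3.42 mm/day


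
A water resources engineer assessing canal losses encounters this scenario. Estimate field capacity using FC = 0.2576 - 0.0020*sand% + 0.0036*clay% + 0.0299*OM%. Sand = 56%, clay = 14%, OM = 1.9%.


FC = 0.2576 - 0.0020*56 + 0.0036*14 + 0.0299*1.9
   = 0.2576 - 0.1120 + 0.0504 + 0.0568
   = 0.2528


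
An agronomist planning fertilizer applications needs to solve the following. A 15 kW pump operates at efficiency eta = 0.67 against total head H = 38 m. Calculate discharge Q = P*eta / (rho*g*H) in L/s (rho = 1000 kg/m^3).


Q = (P * 1000 * eta) / (rho * g * H)
  = (15 * 1000 * 0.67) / (1000 * 9.81 * 38)
  = 10050 / 372780
  = 0.02696 m^3/s = 26.96 L/s


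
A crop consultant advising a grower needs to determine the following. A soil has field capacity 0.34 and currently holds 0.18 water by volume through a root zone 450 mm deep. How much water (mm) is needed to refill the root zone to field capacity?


SMD = (FC - theta) * D
    = (0.34 - 0.18) * 450
    = 0.160 * 450
    = 72 mm


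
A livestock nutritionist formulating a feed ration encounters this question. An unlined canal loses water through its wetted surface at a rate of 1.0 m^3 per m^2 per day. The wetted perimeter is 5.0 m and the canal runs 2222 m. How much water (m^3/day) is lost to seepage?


S = C * P * L
  = 1.0 * 5.0 * 2222
  = 11110 m^3/day


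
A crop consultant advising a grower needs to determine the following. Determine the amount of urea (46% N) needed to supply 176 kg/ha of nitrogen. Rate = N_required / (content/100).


Rate = N_required / (N_content / 100)
     = 176 / (46 / 100)
     = 176 / 0.46
     = 382.61 kg/ha


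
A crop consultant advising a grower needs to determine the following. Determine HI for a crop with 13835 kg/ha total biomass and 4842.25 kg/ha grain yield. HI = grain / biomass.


HI = grain_yield / biomass
   = 4842.25 / 13835
   = 0.35


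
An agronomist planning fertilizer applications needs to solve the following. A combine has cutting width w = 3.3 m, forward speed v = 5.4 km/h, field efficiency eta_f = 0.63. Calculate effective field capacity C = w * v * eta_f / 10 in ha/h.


C = w * v * eta_f / 10
  = 3.3 * 5.4 * 0.63 / 10
  = 11.23 / 10
  = 1.12 ha/h


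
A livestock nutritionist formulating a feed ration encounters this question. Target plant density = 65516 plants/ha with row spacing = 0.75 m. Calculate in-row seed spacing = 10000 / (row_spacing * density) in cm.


spacing = 10000 / (row_sp * density)
        = 10000 / (0.75 * 65516)
        = 10000 / 49137
        = 0.20351 m = 20.35 cm


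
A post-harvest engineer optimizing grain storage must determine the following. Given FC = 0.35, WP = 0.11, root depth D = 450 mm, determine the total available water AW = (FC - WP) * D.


AW = (FC - WP) * D
   = (0.35 - 0.11) * 450
   = 0.24 * 450
   = 108 mm


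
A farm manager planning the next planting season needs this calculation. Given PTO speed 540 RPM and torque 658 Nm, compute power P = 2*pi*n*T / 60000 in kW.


P = 2*pi*n*T / 60000
  = 2*pi * 540 * 658 / 60000
  = 2232541.40 / 60000
  = 37.21 kW


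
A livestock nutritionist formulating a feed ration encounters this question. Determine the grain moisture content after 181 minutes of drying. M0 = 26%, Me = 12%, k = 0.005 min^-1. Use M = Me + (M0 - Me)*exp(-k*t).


M = Me + (M0 - Me) * e^(-k*t)
  = 12 + (26 - 12) * e^(-0.005*181)
  = 12 + 14 * e^(-0.905)
  = 12 + 14 * 0.40454
  = 12 + 5.6636
  = 17.66%


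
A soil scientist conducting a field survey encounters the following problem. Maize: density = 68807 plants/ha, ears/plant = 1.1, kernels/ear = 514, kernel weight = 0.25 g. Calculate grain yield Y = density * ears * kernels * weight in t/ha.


Y = density * ears * kernels * kw
  = 68807 * 1.1 * 514 * 0.25 g/ha
  = 9725869.45 g/ha
  = 9725.87 kg/ha = 9.73 t/ha


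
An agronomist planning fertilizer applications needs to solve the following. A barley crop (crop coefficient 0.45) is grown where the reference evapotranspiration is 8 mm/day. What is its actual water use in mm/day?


ETc = Kc * ET0
    = 0.45 * 8
    = 3.60 mm/day


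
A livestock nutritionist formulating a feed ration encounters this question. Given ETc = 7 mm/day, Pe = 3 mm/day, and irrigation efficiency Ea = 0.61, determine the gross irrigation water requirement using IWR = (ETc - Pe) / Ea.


IWR = (ETc - Pe) / Ea
    = (7 - 3) / 0.61
    = 4 / 0.61
    = 6.56 mm/day


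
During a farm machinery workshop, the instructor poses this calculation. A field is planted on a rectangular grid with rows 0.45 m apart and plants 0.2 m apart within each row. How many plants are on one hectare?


D = 10000 / (row_sp * plant_sp)
  = 10000 / (0.45 * 0.2)
  = 10000 / 0.0900
  = 111111.11 plants/ha


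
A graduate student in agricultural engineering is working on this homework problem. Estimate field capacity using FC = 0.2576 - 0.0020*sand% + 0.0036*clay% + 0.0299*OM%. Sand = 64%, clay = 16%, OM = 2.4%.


FC = 0.2576 - 0.0020*64 + 0.0036*16 + 0.0299*2.4
   = 0.2576 - 0.1280 + 0.0576 + 0.0718
   = 0.2590


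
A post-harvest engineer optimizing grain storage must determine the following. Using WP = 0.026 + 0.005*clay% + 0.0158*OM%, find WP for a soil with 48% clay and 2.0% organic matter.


WP = 0.026 + 0.005*48 + 0.0158*2.0
   = 0.026 + 0.2400 + 0.0316
   = 0.2976


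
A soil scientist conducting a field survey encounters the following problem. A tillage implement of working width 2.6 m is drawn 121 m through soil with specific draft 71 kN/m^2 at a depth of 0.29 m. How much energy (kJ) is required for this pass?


E = k * d * w * L
  = 71 * 0.29 * 2.6 * 121
  = 6477.61 kJ
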